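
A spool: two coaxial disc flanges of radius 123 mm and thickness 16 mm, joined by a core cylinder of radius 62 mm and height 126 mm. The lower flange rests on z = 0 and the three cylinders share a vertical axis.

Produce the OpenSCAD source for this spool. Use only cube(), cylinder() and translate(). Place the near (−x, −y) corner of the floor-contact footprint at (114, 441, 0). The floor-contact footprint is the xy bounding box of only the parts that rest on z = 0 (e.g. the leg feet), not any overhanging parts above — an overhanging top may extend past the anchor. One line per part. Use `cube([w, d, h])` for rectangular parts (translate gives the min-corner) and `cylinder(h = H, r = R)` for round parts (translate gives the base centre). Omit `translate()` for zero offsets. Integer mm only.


translate([237, 564, 0]) cylinder(h = 16, r = 123);
translate([237, 564, 16]) cylinder(h = 126, r = 62);
translate([237, 564, 142]) cylinder(h = 16, r = 123);


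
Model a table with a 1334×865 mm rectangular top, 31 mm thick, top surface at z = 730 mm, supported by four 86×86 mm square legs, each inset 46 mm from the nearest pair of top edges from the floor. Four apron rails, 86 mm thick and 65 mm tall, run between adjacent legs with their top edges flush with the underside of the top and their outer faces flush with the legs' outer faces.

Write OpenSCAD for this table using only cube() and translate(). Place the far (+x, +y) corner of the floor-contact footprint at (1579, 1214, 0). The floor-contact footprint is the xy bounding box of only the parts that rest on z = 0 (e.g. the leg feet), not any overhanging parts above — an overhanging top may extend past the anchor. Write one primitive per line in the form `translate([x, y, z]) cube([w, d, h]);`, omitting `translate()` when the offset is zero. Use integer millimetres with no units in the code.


translate([291, 395, 699]) cube([1334, 865, 31]);
translate([337, 441, 0]) cube([86, 86, 699]);
translate([1493, 441, 0]) cube([86, 86, 699]);
translate([337, 1128, 0]) cube([86, 86, 699]);
translate([1493, 1128, 0]) cube([86, 86, 699]);
translate([423, 441, 634]) cube([1070, 86, 65]);
translate([423, 1128, 634]) cube([1070, 86, 65]);
translate([337, 527, 634]) cube([86, 601, 65]);
translate([1493, 527, 634]) cube([86, 601, 65]);


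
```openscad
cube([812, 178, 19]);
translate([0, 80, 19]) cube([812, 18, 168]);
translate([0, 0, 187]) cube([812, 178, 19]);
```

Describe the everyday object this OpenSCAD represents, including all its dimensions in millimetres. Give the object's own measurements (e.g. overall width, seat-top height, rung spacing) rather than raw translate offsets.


An I-beam lying along x, 812 mm long. Overall section height 206 mm. Two flanges 178 mm wide (y) and 19 mm thick, one on the floor and one at the top; a web 18 mm thick runs between them, centred on the flange width.


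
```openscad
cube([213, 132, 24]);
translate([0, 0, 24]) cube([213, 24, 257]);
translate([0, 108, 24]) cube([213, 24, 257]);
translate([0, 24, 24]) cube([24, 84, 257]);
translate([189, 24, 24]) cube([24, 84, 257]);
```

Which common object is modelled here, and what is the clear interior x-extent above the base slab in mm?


An open box. The internal width is 165 mm.

A 213×132 base slab with four walls standing on it — an open box. The base is 213 mm wide and the walls are 24 mm thick, so the internal width is 213 − 2 × 24 = 165 mm.


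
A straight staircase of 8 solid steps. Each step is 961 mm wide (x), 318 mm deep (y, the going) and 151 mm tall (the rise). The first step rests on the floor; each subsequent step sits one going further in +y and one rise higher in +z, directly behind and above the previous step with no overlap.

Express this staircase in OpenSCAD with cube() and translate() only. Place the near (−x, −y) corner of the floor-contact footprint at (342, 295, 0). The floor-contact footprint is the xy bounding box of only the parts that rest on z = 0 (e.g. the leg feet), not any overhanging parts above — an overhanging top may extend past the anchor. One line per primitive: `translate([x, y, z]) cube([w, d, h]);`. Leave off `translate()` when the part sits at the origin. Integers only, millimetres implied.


translate([342, 295, 0]) cube([961, 318, 151]);
translate([342, 613, 151]) cube([961, 318, 151]);
translate([342, 931, 302]) cube([961, 318, 151]);
translate([342, 1249, 453]) cube([961, 318, 151]);
translate([342, 1567, 604]) cube([961, 318, 151]);
translate([342, 1885, 755]) cube([961, 318, 151]);
translate([342, 2203, 906]) cube([961, 318, 151]);
translate([342, 2521, 1057]) cube([961, 318, 151]);


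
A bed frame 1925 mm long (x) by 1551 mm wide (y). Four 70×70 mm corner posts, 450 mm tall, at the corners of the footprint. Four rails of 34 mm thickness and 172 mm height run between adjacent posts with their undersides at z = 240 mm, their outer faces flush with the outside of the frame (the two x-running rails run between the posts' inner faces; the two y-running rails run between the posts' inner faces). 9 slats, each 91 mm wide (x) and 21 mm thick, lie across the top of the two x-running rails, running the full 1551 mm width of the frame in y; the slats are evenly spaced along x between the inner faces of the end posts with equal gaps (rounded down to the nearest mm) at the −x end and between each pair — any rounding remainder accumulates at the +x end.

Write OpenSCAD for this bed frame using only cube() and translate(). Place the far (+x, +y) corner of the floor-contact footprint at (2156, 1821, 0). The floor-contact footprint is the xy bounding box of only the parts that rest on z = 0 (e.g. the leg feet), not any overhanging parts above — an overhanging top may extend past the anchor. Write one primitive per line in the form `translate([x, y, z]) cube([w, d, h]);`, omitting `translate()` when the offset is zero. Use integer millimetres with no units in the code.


translate([231, 270, 0]) cube([70, 70, 450]);
translate([231, 1751, 0]) cube([70, 70, 450]);
translate([2086, 270, 0]) cube([70, 70, 450]);
translate([2086, 1751, 0]) cube([70, 70, 450]);
translate([301, 270, 240]) cube([1785, 34, 172]);
translate([301, 1787, 240]) cube([1785, 34, 172]);
translate([231, 340, 240]) cube([34, 1411, 172]);
translate([2122, 340, 240]) cube([34, 1411, 172]);
translate([397, 270, 412]) cube([91, 1551, 21]);
translate([584, 270, 412]) cube([91, 1551, 21]);
translate([771, 270, 412]) cube([91, 1551, 21]);
translate([958, 270, 412]) cube([91, 1551, 21]);
translate([1145, 270, 412]) cube([91, 1551, 21]);
translate([1332, 270, 412]) cube([91, 1551, 21]);
translate([1519, 270, 412]) cube([91, 1551, 21]);
translate([1706, 270, 412]) cube([91, 1551, 21]);
translate([1893, 270, 412]) cube([91, 1551, 21]);


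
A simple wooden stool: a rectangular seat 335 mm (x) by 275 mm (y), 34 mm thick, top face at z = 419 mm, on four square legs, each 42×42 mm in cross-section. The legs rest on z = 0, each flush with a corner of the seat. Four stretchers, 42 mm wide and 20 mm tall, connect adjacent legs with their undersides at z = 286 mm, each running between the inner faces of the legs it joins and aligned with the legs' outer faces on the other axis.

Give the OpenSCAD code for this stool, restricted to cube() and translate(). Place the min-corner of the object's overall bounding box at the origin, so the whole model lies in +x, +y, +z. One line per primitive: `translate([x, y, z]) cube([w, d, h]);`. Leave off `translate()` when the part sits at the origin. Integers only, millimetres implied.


// leg_h = 419 - 34 = 385
// stretcher span = 335 - 2*42 = 251
translate([0, 0, 385]) cube([335, 275, 34]);
cube([42, 42, 385]);
translate([293, 0, 0]) cube([42, 42, 385]);
translate([0, 233, 0]) cube([42, 42, 385]);
translate([293, 233, 0]) cube([42, 42, 385]);
translate([42, 0, 286]) cube([251, 42, 20]);
translate([42, 233, 286]) cube([251, 42, 20]);
translate([0, 42, 286]) cube([42, 191, 20]);
translate([293, 42, 286]) cube([42, 191, 20]);


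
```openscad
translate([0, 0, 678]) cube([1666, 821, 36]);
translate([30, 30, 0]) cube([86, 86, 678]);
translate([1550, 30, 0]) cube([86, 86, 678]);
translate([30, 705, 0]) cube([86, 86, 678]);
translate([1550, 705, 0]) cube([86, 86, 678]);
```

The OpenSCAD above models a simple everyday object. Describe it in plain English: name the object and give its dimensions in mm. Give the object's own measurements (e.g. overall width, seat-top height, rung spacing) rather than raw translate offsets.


A table: top 1666 mm (x) × 821 mm (y), 36 mm thick, upper face at z = 714 mm, on four 86×86 mm square legs, each inset 30 mm from the nearest pair of top edges from z = 0 to the bottom of the top.


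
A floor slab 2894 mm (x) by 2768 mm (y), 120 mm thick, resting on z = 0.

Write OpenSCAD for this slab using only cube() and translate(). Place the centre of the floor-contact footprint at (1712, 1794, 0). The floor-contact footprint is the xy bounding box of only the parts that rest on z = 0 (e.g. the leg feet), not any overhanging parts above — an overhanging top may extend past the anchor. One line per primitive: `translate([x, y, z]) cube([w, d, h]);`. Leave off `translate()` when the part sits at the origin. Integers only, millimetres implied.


translate([265, 410, 0]) cube([2894, 2768, 120]);


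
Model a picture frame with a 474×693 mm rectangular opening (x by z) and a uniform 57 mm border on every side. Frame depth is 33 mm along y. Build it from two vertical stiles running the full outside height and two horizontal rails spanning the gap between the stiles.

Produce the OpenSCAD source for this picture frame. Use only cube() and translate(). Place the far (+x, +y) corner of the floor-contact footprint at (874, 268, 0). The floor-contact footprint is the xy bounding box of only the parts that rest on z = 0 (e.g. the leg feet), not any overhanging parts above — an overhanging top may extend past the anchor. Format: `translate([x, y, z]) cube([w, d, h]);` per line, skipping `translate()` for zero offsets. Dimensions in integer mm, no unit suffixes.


translate([286, 235, 0]) cube([57, 33, 807]);
translate([817, 235, 0]) cube([57, 33, 807]);
translate([343, 235, 0]) cube([474, 33, 57]);
translate([343, 235, 750]) cube([474, 33, 57]);


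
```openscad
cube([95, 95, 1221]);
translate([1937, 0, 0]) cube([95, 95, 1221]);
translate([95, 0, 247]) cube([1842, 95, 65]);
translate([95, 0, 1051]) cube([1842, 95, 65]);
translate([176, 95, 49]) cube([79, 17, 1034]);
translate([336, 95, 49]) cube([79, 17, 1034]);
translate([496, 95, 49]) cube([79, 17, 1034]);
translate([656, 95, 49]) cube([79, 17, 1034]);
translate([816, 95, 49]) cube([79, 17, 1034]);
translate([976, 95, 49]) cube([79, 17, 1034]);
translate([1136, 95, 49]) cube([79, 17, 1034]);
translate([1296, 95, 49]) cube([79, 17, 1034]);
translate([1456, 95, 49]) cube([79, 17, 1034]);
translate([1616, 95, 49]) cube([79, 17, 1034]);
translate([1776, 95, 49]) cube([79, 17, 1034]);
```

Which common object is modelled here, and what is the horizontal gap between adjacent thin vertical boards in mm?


A fence section. The picket gap is 81 mm.

Two posts, two rails, 11 pickets — a fence section. Span 1842 mm holds 11 pickets of 79 mm with 12 equal gaps: ⌊(1842 − 11·79) / 12⌋ = 81 mm.


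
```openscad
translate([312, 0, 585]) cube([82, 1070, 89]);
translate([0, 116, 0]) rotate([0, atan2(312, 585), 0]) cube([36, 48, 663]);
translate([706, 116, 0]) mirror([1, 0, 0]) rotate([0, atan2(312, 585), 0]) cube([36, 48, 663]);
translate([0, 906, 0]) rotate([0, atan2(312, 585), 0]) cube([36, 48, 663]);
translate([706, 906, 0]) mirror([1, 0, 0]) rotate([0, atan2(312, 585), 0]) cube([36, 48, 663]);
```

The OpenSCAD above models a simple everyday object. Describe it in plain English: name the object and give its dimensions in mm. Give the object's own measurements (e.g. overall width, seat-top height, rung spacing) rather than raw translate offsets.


A sawhorse. A 82×1070×89 mm beam (x, y, z) sits on two A-frame leg pairs. Each pair is two raked legs of 36×48 mm section (48 mm along y) splaying symmetrically in x. Each leg rises 585 mm vertically over 312 mm of horizontal reach and is 663 mm long along its own axis. Every leg's outer bottom edge rests on the floor and its outer top edge meets a bottom edge of the beam — the left legs (tilting toward +x) meet the beam's −x bottom edge, the right legs (their mirror images, tilting toward −x) meet its +x bottom edge — so the leg tops tuck under the beam, the beam's underside is 585 mm above the floor, and the feet are 706 mm apart outside-to-outside with the beam centred between them. The two leg pairs are set in 116 mm from either end of the beam.


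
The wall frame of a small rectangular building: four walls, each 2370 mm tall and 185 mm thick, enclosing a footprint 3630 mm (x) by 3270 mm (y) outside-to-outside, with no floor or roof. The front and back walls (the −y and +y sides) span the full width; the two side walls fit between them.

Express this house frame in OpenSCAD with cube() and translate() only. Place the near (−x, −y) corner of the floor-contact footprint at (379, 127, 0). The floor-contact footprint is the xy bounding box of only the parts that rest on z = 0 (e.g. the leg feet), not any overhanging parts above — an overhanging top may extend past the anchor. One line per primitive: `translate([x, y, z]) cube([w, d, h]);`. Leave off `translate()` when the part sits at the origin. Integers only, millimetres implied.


translate([379, 127, 0]) cube([3630, 185, 2370]);
translate([379, 3212, 0]) cube([3630, 185, 2370]);
translate([379, 312, 0]) cube([185, 2900, 2370]);
translate([3824, 312, 0]) cube([185, 2900, 2370]);


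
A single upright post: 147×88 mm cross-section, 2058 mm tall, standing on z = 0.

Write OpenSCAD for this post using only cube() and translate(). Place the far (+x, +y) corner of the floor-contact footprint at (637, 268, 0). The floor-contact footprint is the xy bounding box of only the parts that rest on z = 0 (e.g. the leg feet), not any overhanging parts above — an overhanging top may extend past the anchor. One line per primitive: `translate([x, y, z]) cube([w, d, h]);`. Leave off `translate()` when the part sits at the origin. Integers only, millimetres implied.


translate([490, 180, 0]) cube([147, 88, 2058]);


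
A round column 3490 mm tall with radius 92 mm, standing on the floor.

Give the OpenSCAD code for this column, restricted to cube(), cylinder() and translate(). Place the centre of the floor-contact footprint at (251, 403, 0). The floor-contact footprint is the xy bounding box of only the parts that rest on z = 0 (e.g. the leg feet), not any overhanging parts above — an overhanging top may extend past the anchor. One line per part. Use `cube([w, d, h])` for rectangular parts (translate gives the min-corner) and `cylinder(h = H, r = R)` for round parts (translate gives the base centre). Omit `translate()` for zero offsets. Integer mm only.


translate([251, 403, 0]) cylinder(h = 3490, r = 92);


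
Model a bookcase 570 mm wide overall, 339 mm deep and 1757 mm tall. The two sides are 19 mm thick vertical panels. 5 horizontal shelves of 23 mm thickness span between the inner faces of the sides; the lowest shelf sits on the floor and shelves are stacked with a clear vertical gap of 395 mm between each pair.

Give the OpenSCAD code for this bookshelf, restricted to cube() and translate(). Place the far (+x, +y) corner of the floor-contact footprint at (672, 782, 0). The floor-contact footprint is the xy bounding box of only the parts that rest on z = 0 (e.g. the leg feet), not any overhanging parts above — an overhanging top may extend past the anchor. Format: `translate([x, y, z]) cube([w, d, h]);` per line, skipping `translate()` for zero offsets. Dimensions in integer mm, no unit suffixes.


translate([102, 443, 0]) cube([19, 339, 1757]);
translate([653, 443, 0]) cube([19, 339, 1757]);
translate([121, 443, 0]) cube([532, 339, 23]);
translate([121, 443, 418]) cube([532, 339, 23]);
translate([121, 443, 836]) cube([532, 339, 23]);
translate([121, 443, 1254]) cube([532, 339, 23]);
translate([121, 443, 1672]) cube([532, 339, 23]);


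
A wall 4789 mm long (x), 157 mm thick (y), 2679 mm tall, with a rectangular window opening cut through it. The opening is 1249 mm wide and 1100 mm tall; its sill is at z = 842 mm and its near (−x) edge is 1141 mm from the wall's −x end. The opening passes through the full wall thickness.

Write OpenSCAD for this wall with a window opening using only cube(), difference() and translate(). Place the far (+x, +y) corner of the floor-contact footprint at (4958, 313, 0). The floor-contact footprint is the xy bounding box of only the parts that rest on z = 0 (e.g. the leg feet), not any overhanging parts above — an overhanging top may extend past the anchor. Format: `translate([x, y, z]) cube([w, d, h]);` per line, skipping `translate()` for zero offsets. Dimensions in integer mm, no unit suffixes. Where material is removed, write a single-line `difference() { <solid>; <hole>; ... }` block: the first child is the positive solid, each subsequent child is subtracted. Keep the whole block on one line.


difference() { translate([169, 156, 0]) cube([4789, 157, 2679]); translate([1310, 156, 842]) cube([1249, 157, 1100]); }


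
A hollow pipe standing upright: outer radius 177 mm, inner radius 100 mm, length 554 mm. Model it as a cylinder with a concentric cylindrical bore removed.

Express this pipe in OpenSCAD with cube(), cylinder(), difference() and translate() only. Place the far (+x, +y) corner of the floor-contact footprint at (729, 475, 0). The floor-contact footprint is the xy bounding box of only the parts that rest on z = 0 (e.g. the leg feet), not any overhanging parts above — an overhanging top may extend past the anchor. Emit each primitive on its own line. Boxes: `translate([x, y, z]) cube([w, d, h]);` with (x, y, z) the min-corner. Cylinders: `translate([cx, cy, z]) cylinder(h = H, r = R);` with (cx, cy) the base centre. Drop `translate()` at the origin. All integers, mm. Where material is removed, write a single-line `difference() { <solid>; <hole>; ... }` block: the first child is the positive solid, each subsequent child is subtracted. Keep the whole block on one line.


difference() { translate([552, 298, 0]) cylinder(h = 554, r = 177); translate([552, 298, 0]) cylinder(h = 554, r = 100); }


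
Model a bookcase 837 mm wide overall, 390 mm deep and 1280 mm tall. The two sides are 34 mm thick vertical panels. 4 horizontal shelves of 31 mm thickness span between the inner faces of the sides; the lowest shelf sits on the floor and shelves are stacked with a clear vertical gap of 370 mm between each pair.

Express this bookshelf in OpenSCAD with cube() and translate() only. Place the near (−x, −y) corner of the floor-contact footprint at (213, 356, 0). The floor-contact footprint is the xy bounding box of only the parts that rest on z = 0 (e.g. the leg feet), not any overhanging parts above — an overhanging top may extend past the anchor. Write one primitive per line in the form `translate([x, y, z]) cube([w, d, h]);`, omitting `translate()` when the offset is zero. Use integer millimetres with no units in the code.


translate([213, 356, 0]) cube([34, 390, 1280]);
translate([1016, 356, 0]) cube([34, 390, 1280]);
translate([247, 356, 0]) cube([769, 390, 31]);
translate([247, 356, 401]) cube([769, 390, 31]);
translate([247, 356, 802]) cube([769, 390, 31]);
translate([247, 356, 1203]) cube([769, 390, 31]);


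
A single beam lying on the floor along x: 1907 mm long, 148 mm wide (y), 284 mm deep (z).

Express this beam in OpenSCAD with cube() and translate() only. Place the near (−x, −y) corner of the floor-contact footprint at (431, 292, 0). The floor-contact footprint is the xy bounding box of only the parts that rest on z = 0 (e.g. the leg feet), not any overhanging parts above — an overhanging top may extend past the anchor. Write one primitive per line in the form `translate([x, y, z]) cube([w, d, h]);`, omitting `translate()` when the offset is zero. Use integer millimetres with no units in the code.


translate([431, 292, 0]) cube([1907, 148, 284]);


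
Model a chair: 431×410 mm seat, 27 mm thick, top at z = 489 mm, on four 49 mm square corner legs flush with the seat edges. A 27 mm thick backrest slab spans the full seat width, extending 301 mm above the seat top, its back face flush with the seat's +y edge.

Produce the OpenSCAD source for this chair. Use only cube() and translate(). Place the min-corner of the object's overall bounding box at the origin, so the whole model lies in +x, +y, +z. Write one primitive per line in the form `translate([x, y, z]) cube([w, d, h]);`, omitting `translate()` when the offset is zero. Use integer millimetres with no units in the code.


// leg_h = 489 - 27 = 462
translate([0, 0, 462]) cube([431, 410, 27]);
cube([49, 49, 462]);
translate([382, 0, 0]) cube([49, 49, 462]);
translate([0, 361, 0]) cube([49, 49, 462]);
translate([382, 361, 0]) cube([49, 49, 462]);
translate([0, 383, 489]) cube([431, 27, 301]);


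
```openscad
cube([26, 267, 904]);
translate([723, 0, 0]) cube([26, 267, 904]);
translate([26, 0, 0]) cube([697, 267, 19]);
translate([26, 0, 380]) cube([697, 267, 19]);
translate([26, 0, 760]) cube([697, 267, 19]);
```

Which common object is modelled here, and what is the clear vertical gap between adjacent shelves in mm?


A bookshelf. The clear shelf gap is 361 mm.

Two tall side panels with 3 horizontal boards between them — a bookshelf. The first two shelf undersides are at z = 0 and z = 380; with shelf thickness 19, the clear gap is 380 − 0 − 19 = 361 mm.


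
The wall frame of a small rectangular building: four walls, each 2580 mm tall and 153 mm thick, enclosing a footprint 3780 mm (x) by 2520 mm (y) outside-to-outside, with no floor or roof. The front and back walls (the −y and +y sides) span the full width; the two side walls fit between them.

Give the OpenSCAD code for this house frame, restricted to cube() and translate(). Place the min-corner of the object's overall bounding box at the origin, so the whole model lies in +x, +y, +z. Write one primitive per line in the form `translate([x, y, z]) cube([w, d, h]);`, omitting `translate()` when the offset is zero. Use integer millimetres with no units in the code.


cube([3780, 153, 2580]);
translate([0, 2367, 0]) cube([3780, 153, 2580]);
translate([0, 153, 0]) cube([153, 2214, 2580]);
translate([3627, 153, 0]) cube([153, 2214, 2580]);


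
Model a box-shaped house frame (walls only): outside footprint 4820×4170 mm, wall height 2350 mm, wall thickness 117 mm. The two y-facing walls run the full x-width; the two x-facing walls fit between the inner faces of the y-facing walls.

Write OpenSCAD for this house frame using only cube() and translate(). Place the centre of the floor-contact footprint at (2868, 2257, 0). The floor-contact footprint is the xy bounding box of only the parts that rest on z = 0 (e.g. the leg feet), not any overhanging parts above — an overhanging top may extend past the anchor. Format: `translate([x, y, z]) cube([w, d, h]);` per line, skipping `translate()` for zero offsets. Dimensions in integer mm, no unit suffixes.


translate([458, 172, 0]) cube([4820, 117, 2350]);
translate([458, 4225, 0]) cube([4820, 117, 2350]);
translate([458, 289, 0]) cube([117, 3936, 2350]);
translate([5161, 289, 0]) cube([117, 3936, 2350]);


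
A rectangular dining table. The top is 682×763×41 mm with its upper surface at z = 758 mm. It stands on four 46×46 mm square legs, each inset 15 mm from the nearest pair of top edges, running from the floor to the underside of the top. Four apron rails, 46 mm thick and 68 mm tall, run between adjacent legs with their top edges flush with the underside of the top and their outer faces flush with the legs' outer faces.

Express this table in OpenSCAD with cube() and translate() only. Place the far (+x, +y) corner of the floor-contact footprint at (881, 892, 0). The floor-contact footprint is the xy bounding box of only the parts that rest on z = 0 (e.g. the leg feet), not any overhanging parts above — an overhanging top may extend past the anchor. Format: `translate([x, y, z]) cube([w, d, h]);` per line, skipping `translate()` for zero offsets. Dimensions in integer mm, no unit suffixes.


// leg_h = 758 - 41 = 717
// apron z = 717 - 68 = 649
translate([214, 144, 717]) cube([682, 763, 41]);
translate([229, 159, 0]) cube([46, 46, 717]);
translate([835, 159, 0]) cube([46, 46, 717]);
translate([229, 846, 0]) cube([46, 46, 717]);
translate([835, 846, 0]) cube([46, 46, 717]);
translate([275, 159, 649]) cube([560, 46, 68]);
translate([275, 846, 649]) cube([560, 46, 68]);
translate([229, 205, 649]) cube([46, 641, 68]);
translate([835, 205, 649]) cube([46, 641, 68]);


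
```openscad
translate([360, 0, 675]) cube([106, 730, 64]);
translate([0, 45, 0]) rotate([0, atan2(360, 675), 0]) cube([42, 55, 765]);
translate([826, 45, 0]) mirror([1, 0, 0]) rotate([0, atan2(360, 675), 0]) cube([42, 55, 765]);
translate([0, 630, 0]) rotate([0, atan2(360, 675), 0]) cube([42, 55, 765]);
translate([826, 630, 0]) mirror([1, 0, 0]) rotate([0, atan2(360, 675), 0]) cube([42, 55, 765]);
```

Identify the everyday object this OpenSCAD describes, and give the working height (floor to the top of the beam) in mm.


A sawhorse. The overall height is 739 mm.

A beam across two mirrored pairs of raked legs — a sawhorse. The beam's underside is at z = 675 (matching the legs' vertical rise in atan2(360, 675)) and the beam is 64 mm tall, so its top is at 675 + 64 = 739 mm. The raked legs top out at the beam's underside, so that is the highest point.


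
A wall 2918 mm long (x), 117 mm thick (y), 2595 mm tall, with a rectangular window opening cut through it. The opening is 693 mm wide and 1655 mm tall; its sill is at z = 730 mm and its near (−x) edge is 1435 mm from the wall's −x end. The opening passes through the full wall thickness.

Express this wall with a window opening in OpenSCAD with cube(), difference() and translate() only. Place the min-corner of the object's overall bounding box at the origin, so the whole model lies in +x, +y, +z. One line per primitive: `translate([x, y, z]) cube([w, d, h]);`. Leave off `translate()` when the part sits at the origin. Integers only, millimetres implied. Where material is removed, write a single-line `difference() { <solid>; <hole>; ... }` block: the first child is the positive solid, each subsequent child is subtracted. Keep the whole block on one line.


difference() { cube([2918, 117, 2595]); translate([1435, 0, 730]) cube([693, 117, 1655]); }


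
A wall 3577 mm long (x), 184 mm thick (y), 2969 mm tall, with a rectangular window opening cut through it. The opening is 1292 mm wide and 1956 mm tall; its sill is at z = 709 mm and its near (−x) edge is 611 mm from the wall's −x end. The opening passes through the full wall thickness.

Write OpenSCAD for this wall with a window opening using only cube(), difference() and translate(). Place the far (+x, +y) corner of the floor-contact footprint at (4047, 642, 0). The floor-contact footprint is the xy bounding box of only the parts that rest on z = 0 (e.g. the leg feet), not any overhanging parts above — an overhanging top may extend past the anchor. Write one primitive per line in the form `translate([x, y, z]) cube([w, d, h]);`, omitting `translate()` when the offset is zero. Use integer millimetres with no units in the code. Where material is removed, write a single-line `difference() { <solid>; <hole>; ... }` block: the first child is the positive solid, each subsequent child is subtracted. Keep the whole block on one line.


difference() { translate([470, 458, 0]) cube([3577, 184, 2969]); translate([1081, 458, 709]) cube([1292, 184, 1956]); }


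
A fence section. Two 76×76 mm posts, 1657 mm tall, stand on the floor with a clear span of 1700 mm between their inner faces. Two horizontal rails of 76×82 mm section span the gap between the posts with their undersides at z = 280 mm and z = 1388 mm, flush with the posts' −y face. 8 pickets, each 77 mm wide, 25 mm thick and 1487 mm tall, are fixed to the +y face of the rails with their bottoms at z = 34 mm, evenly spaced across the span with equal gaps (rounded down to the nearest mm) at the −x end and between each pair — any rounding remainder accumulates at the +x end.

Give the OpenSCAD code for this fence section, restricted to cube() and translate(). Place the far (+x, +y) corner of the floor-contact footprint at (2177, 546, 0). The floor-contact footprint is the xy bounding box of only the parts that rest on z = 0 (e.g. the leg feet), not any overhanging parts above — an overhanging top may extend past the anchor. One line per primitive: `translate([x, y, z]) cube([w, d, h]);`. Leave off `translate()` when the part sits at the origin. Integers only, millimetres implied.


translate([325, 470, 0]) cube([76, 76, 1657]);
translate([2101, 470, 0]) cube([76, 76, 1657]);
translate([401, 470, 280]) cube([1700, 76, 82]);
translate([401, 470, 1388]) cube([1700, 76, 82]);
translate([521, 546, 34]) cube([77, 25, 1487]);
translate([718, 546, 34]) cube([77, 25, 1487]);
translate([915, 546, 34]) cube([77, 25, 1487]);
translate([1112, 546, 34]) cube([77, 25, 1487]);
translate([1309, 546, 34]) cube([77, 25, 1487]);
translate([1506, 546, 34]) cube([77, 25, 1487]);
translate([1703, 546, 34]) cube([77, 25, 1487]);
translate([1900, 546, 34]) cube([77, 25, 1487]);


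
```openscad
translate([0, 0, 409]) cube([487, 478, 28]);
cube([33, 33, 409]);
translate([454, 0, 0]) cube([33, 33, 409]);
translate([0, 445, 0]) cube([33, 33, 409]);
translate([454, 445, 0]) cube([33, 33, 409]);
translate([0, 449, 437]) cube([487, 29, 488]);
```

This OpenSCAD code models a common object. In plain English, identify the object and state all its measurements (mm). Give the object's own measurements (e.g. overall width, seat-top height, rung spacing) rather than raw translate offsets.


A chair. The seat is a 487×478×28 mm slab with its top at z = 437 mm, on four 33×33 mm corner legs (flush with the seat edges, standing on z = 0). A flat backrest 29 mm thick, 488 mm tall, spans the full seat width and rises from the seat top along its +y edge, rear face flush with the rear of the seat.


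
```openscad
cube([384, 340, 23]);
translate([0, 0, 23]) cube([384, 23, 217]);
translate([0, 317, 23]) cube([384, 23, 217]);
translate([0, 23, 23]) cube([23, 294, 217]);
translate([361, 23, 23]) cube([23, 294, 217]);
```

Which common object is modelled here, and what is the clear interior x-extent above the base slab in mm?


An open box. The internal width is 338 mm.

A 384×340 base slab with four walls standing on it — an open box. The base is 384 mm wide and the walls are 23 mm thick, so the internal width is 384 − 2 × 23 = 338 mm.


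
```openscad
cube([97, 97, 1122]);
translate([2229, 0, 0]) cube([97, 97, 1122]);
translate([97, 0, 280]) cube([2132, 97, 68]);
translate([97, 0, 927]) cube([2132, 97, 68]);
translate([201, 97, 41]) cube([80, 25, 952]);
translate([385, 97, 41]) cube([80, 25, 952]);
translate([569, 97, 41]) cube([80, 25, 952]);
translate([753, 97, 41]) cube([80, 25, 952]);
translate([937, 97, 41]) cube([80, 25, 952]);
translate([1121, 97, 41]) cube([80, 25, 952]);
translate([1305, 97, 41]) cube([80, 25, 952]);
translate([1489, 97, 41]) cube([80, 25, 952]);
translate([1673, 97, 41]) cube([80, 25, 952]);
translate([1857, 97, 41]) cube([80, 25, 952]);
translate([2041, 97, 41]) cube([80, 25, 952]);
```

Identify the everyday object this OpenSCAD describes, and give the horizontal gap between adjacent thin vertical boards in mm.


A fence section. The picket gap is 104 mm.

Two posts, two rails, 11 pickets — a fence section. Span 2132 mm holds 11 pickets of 80 mm with 12 equal gaps: ⌊(2132 − 11·80) / 12⌋ = 104 mm.


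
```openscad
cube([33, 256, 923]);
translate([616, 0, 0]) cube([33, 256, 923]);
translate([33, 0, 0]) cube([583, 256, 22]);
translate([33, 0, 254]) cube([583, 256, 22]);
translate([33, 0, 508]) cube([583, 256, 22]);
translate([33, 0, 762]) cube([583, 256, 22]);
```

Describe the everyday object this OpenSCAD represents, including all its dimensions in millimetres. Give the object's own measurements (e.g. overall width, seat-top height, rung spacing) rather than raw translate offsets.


An open bookshelf. Two side panels, each 33 mm thick, 256 mm deep and 923 mm tall, stand 649 mm apart (outside-to-outside). Between them sit 4 shelves, each 22 mm thick and 256 mm deep, spanning the full gap between the sides. The bottom shelf rests on the floor (its underside at z = 0) and the clear gap between one shelf's top and the next shelf's underside is 232 mm.


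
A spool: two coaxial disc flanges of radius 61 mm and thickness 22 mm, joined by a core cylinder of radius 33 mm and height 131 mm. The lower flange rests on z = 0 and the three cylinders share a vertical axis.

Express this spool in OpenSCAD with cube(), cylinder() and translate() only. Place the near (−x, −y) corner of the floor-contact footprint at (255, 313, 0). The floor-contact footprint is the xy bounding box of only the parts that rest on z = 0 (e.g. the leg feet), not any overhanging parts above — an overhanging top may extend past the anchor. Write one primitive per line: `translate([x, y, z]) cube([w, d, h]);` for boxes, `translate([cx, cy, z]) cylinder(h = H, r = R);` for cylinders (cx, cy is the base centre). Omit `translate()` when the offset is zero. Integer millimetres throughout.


translate([316, 374, 0]) cylinder(h = 22, r = 61);
translate([316, 374, 22]) cylinder(h = 131, r = 33);
translate([316, 374, 153]) cylinder(h = 22, r = 61);


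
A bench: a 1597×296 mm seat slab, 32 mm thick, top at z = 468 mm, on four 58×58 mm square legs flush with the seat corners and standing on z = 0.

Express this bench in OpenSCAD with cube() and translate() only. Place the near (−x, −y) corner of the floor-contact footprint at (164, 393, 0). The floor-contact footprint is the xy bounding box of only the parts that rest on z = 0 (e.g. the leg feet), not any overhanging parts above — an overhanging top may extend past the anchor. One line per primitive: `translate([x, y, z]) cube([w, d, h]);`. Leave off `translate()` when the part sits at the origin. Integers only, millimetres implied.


translate([164, 393, 436]) cube([1597, 296, 32]);
translate([164, 393, 0]) cube([58, 58, 436]);
translate([164, 631, 0]) cube([58, 58, 436]);
translate([1703, 393, 0]) cube([58, 58, 436]);
translate([1703, 631, 0]) cube([58, 58, 436]);


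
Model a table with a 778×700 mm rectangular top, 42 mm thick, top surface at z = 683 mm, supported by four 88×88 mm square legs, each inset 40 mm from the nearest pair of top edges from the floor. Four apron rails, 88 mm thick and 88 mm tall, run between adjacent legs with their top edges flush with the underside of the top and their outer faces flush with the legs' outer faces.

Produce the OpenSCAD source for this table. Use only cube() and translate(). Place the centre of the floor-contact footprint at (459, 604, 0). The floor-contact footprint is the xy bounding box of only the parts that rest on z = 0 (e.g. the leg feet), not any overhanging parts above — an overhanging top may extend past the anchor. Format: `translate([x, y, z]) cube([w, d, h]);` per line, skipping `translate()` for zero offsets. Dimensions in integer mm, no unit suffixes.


translate([70, 254, 641]) cube([778, 700, 42]);
translate([110, 294, 0]) cube([88, 88, 641]);
translate([720, 294, 0]) cube([88, 88, 641]);
translate([110, 826, 0]) cube([88, 88, 641]);
translate([720, 826, 0]) cube([88, 88, 641]);
translate([198, 294, 553]) cube([522, 88, 88]);
translate([198, 826, 553]) cube([522, 88, 88]);
translate([110, 382, 553]) cube([88, 444, 88]);
translate([720, 382, 553]) cube([88, 444, 88]);


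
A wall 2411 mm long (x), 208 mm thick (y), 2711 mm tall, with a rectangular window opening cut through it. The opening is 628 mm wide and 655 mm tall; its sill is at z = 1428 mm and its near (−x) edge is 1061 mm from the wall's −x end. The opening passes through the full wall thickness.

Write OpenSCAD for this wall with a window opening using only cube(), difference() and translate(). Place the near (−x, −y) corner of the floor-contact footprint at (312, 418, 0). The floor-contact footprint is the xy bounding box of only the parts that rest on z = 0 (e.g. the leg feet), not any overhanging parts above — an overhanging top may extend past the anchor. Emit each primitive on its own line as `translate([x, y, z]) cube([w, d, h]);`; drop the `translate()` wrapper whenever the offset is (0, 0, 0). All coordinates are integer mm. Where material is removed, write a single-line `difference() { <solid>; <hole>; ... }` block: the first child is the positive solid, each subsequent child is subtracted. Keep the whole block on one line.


difference() { translate([312, 418, 0]) cube([2411, 208, 2711]); translate([1373, 418, 1428]) cube([628, 208, 655]); }


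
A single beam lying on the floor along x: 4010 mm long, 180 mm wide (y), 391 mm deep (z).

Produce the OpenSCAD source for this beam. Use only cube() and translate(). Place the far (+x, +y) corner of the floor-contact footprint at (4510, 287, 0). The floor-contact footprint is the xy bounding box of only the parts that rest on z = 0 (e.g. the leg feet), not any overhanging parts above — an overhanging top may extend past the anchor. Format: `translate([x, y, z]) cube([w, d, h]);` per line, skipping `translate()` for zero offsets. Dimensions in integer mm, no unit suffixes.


translate([500, 107, 0]) cube([4010, 180, 391]);


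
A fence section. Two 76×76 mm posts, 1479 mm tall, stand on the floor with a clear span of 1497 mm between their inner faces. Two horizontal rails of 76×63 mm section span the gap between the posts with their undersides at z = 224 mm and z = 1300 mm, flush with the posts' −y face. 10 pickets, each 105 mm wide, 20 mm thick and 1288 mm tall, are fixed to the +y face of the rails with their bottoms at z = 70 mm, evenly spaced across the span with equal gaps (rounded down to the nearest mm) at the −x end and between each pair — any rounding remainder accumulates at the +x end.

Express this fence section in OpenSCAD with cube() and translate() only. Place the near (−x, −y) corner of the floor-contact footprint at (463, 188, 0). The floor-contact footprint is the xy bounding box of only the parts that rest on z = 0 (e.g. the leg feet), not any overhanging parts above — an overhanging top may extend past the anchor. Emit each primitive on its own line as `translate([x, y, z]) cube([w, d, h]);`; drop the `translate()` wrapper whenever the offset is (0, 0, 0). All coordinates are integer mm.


translate([463, 188, 0]) cube([76, 76, 1479]);
translate([2036, 188, 0]) cube([76, 76, 1479]);
translate([539, 188, 224]) cube([1497, 76, 63]);
translate([539, 188, 1300]) cube([1497, 76, 63]);
translate([579, 264, 70]) cube([105, 20, 1288]);
translate([724, 264, 70]) cube([105, 20, 1288]);
translate([869, 264, 70]) cube([105, 20, 1288]);
translate([1014, 264, 70]) cube([105, 20, 1288]);
translate([1159, 264, 70]) cube([105, 20, 1288]);
translate([1304, 264, 70]) cube([105, 20, 1288]);
translate([1449, 264, 70]) cube([105, 20, 1288]);
translate([1594, 264, 70]) cube([105, 20, 1288]);
translate([1739, 264, 70]) cube([105, 20, 1288]);
translate([1884, 264, 70]) cube([105, 20, 1288]);


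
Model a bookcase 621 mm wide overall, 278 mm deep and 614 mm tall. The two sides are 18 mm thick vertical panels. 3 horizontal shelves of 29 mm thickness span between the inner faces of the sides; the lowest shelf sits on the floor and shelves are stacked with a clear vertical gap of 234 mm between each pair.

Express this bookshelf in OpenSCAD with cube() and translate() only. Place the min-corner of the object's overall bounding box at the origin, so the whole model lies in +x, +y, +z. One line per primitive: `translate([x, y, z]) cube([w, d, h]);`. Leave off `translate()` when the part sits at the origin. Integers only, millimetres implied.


cube([18, 278, 614]);
translate([603, 0, 0]) cube([18, 278, 614]);
translate([18, 0, 0]) cube([585, 278, 29]);
translate([18, 0, 263]) cube([585, 278, 29]);
translate([18, 0, 526]) cube([585, 278, 29]);
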